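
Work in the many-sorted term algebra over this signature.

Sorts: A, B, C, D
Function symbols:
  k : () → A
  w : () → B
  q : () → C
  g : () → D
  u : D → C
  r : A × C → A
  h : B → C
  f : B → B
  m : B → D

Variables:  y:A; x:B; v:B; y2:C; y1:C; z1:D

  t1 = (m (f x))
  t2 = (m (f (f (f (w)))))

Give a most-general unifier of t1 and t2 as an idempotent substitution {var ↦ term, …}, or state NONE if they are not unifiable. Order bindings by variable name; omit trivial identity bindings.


{x ↦ (f (f (w)))}


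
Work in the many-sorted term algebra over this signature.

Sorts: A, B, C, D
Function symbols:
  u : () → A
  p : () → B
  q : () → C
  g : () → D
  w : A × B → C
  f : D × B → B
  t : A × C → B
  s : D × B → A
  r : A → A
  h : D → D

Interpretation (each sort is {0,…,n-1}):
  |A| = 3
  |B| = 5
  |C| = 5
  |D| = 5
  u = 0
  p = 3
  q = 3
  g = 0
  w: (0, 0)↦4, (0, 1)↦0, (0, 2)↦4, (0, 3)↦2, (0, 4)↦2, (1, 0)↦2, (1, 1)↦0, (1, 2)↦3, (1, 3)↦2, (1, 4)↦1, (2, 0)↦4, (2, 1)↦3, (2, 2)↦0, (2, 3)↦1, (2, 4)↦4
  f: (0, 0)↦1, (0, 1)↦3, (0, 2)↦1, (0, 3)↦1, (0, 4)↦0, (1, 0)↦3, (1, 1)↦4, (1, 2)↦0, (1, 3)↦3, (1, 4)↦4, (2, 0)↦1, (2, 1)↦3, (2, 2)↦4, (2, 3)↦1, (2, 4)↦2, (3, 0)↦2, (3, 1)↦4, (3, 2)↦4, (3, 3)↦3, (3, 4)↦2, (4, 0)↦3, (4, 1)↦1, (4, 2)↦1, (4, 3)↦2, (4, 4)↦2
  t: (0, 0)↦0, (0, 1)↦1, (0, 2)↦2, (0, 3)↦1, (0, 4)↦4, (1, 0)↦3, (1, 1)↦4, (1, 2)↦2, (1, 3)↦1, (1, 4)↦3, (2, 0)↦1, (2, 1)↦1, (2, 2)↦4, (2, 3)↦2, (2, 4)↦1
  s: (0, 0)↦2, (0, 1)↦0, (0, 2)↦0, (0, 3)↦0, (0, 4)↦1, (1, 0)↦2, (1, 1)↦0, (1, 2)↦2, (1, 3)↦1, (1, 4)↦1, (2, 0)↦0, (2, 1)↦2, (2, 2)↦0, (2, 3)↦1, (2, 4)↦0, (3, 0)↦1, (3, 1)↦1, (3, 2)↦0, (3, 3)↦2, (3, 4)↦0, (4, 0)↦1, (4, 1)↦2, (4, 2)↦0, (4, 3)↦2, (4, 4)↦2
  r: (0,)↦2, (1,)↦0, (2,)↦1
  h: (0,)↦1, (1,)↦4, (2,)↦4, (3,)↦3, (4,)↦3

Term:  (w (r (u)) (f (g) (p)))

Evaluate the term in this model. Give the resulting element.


  u = 0
  (r (u)) = r(0,) = 2
  g = 0
  p = 3
  (f (g) (p)) = f(0, 3) = 1
  (w (r (u)) (f (g) (p))) = w(2, 1) = 3

value = 3


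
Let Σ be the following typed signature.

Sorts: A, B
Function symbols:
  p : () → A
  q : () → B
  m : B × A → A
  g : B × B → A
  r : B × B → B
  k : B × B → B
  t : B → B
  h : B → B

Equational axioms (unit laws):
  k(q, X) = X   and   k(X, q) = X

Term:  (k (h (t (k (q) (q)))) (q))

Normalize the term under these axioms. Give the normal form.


1. (k (h (t (k (q) (q)))) (q))  →  (h (t (k (q) (q))))
2. (h (t (k (q) (q))))  →  (h (t (q)))

normal form = (h (t (q)))


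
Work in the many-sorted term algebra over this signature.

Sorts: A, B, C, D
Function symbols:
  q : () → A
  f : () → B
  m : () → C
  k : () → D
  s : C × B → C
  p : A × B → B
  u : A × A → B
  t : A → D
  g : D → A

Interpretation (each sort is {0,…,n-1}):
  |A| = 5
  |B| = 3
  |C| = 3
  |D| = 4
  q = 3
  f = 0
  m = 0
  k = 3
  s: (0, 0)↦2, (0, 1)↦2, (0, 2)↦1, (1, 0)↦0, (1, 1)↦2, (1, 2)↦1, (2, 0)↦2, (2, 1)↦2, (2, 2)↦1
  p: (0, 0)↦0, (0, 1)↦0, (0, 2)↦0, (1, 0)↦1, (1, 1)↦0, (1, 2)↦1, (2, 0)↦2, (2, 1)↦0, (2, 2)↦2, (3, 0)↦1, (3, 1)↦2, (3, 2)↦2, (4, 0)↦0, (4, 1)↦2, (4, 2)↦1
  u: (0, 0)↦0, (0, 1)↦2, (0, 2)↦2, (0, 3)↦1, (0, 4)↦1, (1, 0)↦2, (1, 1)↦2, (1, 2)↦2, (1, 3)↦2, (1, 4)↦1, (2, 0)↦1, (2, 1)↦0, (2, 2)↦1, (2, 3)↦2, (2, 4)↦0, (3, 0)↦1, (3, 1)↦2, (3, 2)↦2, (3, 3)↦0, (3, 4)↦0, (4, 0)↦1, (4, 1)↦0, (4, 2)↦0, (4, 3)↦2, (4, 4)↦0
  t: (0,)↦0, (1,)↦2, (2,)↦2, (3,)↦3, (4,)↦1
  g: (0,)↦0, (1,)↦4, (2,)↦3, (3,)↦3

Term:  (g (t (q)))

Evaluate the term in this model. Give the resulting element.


  q = 3
  (t (q)) = t(3,) = 3
  (g (t (q))) = g(3,) = 3

value = 3


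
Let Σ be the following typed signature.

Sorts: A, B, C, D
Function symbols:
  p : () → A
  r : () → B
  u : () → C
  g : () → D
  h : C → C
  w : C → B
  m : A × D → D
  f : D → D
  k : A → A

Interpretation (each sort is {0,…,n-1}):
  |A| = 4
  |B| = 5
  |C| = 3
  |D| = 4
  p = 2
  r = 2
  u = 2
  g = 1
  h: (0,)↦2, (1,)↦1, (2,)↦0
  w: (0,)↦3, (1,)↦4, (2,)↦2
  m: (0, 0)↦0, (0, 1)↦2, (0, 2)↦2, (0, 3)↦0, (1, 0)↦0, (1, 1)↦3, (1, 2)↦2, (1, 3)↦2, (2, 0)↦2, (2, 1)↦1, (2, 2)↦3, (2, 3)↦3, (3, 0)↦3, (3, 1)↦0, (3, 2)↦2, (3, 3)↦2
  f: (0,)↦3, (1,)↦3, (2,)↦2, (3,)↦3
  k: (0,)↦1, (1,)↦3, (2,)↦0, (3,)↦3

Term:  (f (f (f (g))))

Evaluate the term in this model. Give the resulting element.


  g = 1
  (f (g)) = f(1,) = 3
  (f (f (g))) = f(3,) = 3
  (f (f (f (g)))) = f(3,) = 3

value = 3


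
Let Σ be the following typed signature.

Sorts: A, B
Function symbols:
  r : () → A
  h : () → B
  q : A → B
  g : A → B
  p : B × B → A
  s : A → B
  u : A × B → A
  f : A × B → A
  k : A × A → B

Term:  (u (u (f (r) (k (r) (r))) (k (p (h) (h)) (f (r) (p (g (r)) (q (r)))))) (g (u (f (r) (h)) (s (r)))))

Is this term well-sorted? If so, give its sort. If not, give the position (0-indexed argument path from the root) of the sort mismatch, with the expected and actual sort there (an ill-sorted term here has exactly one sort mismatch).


ill-sorted at position [0, 1, 1, 1]: expected B, got A

      (r) : A
        (r) : A
        (r) : A
      (k (r) (r)) : B
    (f (r) (k (r) (r))) : A
        (h) : B
        (h) : B
      (p (h) (h)) : A
        (r) : A
            (r) : A
          (g (r)) : B
            (r) : A
          (q (r)) : B
        (p (g (r)) (q (r))) : A
      (f (r) (p (g (r)) (q (r)))) : ✗ arg 1 at [0, 1, 1, 1] has sort A, expected B
        (r) : A
        (h) : B
      (f (r) (h)) : A
        (r) : A
      (s (r)) : B
    (u (f (r) (h)) (s (r))) : A
  (g (u (f (r) (h)) (s (r)))) : B


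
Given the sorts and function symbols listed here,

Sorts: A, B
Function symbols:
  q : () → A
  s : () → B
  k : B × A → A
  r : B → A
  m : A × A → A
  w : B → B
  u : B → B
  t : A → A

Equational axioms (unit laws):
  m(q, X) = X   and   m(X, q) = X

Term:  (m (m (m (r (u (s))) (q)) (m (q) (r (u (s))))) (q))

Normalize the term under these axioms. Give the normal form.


1. (m (m (m (r (u (s))) (q)) (m (q) (r (u (s))))) (q))  →  (m (m (r (u (s))) (q)) (m (q) (r (u (s)))))
2. (m (m (r (u (s))) (q)) (m (q) (r (u (s)))))  →  (m (r (u (s))) (m (q) (r (u (s)))))
3. (m (r (u (s))) (m (q) (r (u (s)))))  →  (m (r (u (s))) (r (u (s))))

normal form = (m (r (u (s))) (r (u (s))))


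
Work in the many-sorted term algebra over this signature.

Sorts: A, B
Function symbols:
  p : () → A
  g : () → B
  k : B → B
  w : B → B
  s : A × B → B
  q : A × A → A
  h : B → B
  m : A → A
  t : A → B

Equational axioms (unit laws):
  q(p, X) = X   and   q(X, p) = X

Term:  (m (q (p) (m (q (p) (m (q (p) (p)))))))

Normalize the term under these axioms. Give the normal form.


1. (m (q (p) (m (q (p) (m (q (p) (p)))))))  →  (m (m (q (p) (m (q (p) (p))))))
2. (m (m (q (p) (m (q (p) (p))))))  →  (m (m (m (q (p) (p)))))
3. (m (m (m (q (p) (p)))))  →  (m (m (m (p))))

normal form = (m (m (m (p))))


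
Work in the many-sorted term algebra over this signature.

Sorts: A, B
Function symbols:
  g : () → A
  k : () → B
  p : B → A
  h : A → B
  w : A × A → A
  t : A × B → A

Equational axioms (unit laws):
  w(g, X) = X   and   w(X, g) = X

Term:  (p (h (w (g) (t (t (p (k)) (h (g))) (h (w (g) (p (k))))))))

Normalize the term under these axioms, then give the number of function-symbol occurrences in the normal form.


1. (p (h (w (g) (t (t (p (k)) (h (g))) (h (w (g) (p (k))))))))  →  (p (h (t (t (p (k)) (h (g))) (h (w (g) (p (k)))))))
2. (p (h (t (t (p (k)) (h (g))) (h (w (g) (p (k)))))))  →  (p (h (t (t (p (k)) (h (g))) (h (p (k))))))
normal form: (p (h (t (t (p (k)) (h (g))) (h (p (k))))))

size = 11


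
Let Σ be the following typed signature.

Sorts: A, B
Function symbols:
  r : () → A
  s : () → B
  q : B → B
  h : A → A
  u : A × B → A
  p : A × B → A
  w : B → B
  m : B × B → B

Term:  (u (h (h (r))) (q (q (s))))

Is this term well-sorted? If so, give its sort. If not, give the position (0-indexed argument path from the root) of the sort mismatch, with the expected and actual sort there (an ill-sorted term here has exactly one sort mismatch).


      (r) : A
    (h (r)) : A
  (h (h (r))) : A
      (s) : B
    (q (s)) : B
  (q (q (s))) : B
(u (h (h (r))) (q (q (s)))) : A

well-sorted; sort = A


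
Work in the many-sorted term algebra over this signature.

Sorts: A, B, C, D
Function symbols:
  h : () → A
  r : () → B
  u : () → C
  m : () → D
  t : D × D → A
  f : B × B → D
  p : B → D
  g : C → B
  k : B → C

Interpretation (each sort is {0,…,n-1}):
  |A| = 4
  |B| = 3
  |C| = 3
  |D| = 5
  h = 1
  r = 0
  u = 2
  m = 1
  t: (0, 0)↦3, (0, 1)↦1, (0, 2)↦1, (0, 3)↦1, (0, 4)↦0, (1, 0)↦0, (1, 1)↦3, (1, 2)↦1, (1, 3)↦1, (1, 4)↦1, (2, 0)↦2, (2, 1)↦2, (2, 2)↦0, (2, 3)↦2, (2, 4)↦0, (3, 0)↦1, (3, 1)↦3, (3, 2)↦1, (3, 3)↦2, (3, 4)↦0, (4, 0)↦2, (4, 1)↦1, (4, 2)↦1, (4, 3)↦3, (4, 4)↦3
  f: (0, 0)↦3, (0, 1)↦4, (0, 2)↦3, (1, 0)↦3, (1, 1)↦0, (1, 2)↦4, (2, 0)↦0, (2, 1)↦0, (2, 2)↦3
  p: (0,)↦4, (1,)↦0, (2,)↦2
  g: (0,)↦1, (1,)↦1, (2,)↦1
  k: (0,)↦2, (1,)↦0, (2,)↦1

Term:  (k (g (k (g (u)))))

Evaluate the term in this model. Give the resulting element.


  u = 2
  (g (u)) = g(2,) = 1
  (k (g (u))) = k(1,) = 0
  (g (k (g (u)))) = g(0,) = 1
  (k (g (k (g (u))))) = k(1,) = 0

value = 0


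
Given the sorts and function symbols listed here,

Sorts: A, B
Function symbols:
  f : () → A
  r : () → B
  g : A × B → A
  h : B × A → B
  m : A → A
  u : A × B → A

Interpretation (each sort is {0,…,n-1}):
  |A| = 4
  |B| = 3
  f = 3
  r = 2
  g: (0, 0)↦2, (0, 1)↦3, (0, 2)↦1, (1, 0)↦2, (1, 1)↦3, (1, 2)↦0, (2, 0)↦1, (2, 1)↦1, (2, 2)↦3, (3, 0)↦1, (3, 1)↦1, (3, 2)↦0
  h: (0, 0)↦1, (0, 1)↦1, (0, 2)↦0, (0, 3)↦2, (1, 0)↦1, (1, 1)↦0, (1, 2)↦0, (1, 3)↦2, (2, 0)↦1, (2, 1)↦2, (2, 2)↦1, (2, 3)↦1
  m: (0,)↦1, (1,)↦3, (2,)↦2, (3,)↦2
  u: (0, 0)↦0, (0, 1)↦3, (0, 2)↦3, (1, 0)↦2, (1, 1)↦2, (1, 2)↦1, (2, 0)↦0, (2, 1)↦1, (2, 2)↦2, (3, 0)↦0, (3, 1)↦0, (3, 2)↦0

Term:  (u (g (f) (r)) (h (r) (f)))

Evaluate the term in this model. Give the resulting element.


  f = 3
  r = 2
  (g (f) (r)) = g(3, 2) = 0
  r = 2
  f = 3
  (h (r) (f)) = h(2, 3) = 1
  (u (g (f) (r)) (h (r) (f))) = u(0, 1) = 3

value = 3


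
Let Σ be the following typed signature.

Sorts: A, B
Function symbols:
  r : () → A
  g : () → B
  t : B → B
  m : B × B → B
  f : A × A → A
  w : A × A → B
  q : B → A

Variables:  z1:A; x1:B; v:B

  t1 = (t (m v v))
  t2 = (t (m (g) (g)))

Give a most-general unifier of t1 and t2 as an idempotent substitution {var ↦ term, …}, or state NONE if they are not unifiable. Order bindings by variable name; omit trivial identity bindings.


{v ↦ (g)}


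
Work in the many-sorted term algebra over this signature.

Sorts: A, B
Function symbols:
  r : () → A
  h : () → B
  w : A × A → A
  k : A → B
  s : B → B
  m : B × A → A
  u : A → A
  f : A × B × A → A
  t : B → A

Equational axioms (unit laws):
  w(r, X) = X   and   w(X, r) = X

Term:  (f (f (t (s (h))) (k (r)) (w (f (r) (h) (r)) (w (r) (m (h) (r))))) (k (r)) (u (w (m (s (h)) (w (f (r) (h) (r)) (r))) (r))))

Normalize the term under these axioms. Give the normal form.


normal form = (f (f (t (s (h))) (k (r)) (w (f (r) (h) (r)) (m (h) (r)))) (k (r)) (u (m (s (h)) (f (r) (h) (r)))))

1. (f (f (t (s (h))) (k (r)) (w (f (r) (h) (r)) (w (r) (m (h) (r))))) (k (r)) (u (w (m (s (h)) (w (f (r) (h) (r)) (r))) (r))))  →  (f (f (t (s (h))) (k (r)) (w (f (r) (h) (r)) (m (h) (r)))) (k (r)) (u (w (m (s (h)) (w (f (r) (h) (r)) (r))) (r))))
2. (f (f (t (s (h))) (k (r)) (w (f (r) (h) (r)) (m (h) (r)))) (k (r)) (u (w (m (s (h)) (w (f (r) (h) (r)) (r))) (r))))  →  (f (f (t (s (h))) (k (r)) (w (f (r) (h) (r)) (m (h) (r)))) (k (r)) (u (m (s (h)) (w (f (r) (h) (r)) (r)))))
3. (f (f (t (s (h))) (k (r)) (w (f (r) (h) (r)) (m (h) (r)))) (k (r)) (u (m (s (h)) (w (f (r) (h) (r)) (r)))))  →  (f (f (t (s (h))) (k (r)) (w (f (r) (h) (r)) (m (h) (r)))) (k (r)) (u (m (s (h)) (f (r) (h) (r)))))


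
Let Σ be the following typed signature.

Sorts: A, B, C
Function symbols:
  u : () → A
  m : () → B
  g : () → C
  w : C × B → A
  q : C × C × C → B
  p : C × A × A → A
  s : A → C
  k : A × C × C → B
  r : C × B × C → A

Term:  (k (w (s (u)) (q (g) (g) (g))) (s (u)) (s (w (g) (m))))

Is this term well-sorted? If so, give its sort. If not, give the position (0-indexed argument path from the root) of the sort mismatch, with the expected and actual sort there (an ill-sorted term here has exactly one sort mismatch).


well-sorted; sort = B

      (u) : A
    (s (u)) : C
      (g) : C
      (g) : C
      (g) : C
    (q (g) (g) (g)) : B
  (w (s (u)) (q (g) (g) (g))) : A
    (u) : A
  (s (u)) : C
      (g) : C
      (m) : B
    (w (g) (m)) : A
  (s (w (g) (m))) : C
(k (w (s (u)) (q (g) (g) (g))) (s (u)) (s (w (g) (m)))) : B


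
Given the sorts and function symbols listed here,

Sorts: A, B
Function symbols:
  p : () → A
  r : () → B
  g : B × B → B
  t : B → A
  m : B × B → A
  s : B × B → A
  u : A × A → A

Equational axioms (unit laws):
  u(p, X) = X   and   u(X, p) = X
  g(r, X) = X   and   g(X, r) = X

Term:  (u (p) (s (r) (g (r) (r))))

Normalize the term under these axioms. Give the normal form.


1. (u (p) (s (r) (g (r) (r))))  →  (s (r) (g (r) (r)))
2. (s (r) (g (r) (r)))  →  (s (r) (r))

normal form = (s (r) (r))


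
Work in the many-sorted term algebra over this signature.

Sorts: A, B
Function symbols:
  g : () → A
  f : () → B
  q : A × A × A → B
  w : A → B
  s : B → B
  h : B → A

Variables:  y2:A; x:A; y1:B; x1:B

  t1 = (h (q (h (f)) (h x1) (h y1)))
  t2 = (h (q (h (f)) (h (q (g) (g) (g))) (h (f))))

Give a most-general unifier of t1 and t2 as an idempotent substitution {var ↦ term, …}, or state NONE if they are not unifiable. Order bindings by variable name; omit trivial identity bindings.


{x1 ↦ (q (g) (g) (g)), y1 ↦ (f)}


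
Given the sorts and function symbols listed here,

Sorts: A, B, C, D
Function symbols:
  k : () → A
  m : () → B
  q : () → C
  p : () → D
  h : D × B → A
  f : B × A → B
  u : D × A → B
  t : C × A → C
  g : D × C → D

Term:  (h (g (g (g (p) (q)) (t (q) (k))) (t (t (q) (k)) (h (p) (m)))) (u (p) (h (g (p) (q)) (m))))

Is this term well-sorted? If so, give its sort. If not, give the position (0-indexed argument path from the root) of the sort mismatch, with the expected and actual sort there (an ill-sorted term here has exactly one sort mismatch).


        (p) : D
        (q) : C
      (g (p) (q)) : D
        (q) : C
        (k) : A
      (t (q) (k)) : C
    (g (g (p) (q)) (t (q) (k))) : D
        (q) : C
        (k) : A
      (t (q) (k)) : C
        (p) : D
        (m) : B
      (h (p) (m)) : A
    (t (t (q) (k)) (h (p) (m))) : C
  (g (g (g (p) (q)) (t (q) (k))) (t (t (q) (k)) (h (p) (m)))) : D
    (p) : D
        (p) : D
        (q) : C
      (g (p) (q)) : D
      (m) : B
    (h (g (p) (q)) (m)) : A
  (u (p) (h (g (p) (q)) (m))) : B
(h (g (g (g (p) (q)) (t (q) (k))) (t (t (q) (k)) (h (p) (m)))) (u (p) (h (g (p) (q)) (m)))) : A

well-sorted; sort = A


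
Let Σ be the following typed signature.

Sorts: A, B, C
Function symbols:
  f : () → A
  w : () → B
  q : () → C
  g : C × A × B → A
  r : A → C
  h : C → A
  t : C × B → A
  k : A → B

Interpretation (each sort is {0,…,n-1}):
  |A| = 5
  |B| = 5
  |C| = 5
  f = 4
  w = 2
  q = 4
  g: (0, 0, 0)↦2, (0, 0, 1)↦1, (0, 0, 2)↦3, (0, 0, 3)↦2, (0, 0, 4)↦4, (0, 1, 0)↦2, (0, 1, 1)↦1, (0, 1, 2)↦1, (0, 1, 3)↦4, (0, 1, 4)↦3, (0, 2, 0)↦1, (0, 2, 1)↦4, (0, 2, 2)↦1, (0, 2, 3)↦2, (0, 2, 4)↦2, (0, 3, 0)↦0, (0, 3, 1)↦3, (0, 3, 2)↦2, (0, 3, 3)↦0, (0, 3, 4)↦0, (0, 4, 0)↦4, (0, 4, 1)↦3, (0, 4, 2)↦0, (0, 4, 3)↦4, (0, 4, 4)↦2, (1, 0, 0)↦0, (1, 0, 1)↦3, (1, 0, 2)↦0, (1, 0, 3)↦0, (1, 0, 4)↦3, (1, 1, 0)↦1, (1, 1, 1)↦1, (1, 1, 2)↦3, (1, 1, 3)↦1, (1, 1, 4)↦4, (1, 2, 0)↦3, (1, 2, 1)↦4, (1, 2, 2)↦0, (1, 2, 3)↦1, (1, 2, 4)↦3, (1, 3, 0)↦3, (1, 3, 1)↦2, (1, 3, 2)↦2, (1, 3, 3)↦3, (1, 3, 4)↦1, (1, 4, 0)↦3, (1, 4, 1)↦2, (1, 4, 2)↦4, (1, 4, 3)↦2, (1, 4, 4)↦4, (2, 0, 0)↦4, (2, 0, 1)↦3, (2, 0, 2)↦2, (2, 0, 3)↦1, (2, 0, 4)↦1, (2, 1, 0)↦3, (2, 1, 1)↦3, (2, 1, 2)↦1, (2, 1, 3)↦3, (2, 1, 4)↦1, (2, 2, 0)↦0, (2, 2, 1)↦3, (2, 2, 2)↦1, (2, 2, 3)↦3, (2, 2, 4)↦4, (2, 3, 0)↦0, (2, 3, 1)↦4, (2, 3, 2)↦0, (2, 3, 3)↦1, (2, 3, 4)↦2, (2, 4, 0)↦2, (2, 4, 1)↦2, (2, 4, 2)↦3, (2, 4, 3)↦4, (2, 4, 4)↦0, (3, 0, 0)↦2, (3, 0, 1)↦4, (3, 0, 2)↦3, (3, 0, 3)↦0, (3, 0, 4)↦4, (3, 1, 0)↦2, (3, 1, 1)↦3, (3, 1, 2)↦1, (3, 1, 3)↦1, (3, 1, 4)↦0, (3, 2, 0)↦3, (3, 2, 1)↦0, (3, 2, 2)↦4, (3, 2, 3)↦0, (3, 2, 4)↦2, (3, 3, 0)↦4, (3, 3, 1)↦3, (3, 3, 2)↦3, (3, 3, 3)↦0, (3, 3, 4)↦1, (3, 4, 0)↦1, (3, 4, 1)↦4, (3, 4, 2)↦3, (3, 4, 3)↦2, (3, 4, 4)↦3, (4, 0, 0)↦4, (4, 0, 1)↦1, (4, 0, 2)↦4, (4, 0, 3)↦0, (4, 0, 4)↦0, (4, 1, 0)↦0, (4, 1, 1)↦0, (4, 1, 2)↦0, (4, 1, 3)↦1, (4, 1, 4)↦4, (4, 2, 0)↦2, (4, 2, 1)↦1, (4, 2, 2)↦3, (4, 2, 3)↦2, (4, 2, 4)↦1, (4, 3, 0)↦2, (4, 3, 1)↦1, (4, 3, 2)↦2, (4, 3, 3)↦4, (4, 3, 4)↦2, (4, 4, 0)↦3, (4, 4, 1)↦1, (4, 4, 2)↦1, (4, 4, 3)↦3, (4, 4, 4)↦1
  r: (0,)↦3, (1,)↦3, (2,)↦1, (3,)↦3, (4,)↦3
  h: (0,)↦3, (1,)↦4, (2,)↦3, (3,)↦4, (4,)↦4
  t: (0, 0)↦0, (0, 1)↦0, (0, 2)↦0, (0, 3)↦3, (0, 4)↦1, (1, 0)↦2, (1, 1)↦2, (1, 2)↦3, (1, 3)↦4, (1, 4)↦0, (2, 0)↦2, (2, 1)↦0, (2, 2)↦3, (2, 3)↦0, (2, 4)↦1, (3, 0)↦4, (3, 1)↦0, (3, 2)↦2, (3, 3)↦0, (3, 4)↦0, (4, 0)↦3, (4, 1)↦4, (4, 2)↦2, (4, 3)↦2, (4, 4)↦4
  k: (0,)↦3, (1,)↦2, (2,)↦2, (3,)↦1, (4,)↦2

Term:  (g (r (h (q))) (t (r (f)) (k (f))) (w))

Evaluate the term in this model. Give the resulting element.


value = 4

  q = 4
  (h (q)) = h(4,) = 4
  (r (h (q))) = r(4,) = 3
  f = 4
  (r (f)) = r(4,) = 3
  f = 4
  (k (f)) = k(4,) = 2
  (t (r (f)) (k (f))) = t(3, 2) = 2
  w = 2
  (g (r (h (q))) (t (r (f)) (k (f))) (w)) = g(3, 2, 2) = 4


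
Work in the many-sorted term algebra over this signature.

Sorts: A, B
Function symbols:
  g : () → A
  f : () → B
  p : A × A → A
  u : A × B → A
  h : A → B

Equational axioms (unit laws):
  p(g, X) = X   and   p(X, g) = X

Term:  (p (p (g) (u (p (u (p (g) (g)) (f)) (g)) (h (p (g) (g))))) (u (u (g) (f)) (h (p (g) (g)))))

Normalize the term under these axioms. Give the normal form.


1. (p (p (g) (u (p (u (p (g) (g)) (f)) (g)) (h (p (g) (g))))) (u (u (g) (f)) (h (p (g) (g)))))  →  (p (u (p (u (p (g) (g)) (f)) (g)) (h (p (g) (g)))) (u (u (g) (f)) (h (p (g) (g)))))
2. (p (u (p (u (p (g) (g)) (f)) (g)) (h (p (g) (g)))) (u (u (g) (f)) (h (p (g) (g)))))  →  (p (u (u (p (g) (g)) (f)) (h (p (g) (g)))) (u (u (g) (f)) (h (p (g) (g)))))
3. (p (u (u (p (g) (g)) (f)) (h (p (g) (g)))) (u (u (g) (f)) (h (p (g) (g)))))  →  (p (u (u (g) (f)) (h (p (g) (g)))) (u (u (g) (f)) (h (p (g) (g)))))
4. (p (u (u (g) (f)) (h (p (g) (g)))) (u (u (g) (f)) (h (p (g) (g)))))  →  (p (u (u (g) (f)) (h (g))) (u (u (g) (f)) (h (p (g) (g)))))
5. (p (u (u (g) (f)) (h (g))) (u (u (g) (f)) (h (p (g) (g)))))  →  (p (u (u (g) (f)) (h (g))) (u (u (g) (f)) (h (g))))

normal form = (p (u (u (g) (f)) (h (g))) (u (u (g) (f)) (h (g))))


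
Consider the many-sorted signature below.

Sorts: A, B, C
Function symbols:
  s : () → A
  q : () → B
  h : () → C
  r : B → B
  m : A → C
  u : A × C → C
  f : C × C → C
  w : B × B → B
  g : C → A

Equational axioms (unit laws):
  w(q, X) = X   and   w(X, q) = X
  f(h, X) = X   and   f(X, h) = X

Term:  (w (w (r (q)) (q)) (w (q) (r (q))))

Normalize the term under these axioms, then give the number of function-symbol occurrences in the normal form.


1. (w (w (r (q)) (q)) (w (q) (r (q))))  →  (w (r (q)) (w (q) (r (q))))
2. (w (r (q)) (w (q) (r (q))))  →  (w (r (q)) (r (q)))
normal form: (w (r (q)) (r (q)))

size = 5


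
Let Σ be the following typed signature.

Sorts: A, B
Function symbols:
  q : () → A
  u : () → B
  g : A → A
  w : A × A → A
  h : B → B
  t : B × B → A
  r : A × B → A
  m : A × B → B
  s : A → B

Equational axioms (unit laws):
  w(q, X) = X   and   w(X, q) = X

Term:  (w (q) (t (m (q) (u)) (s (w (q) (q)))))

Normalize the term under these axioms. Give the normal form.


normal form = (t (m (q) (u)) (s (q)))

1. (w (q) (t (m (q) (u)) (s (w (q) (q)))))  →  (t (m (q) (u)) (s (w (q) (q))))
2. (t (m (q) (u)) (s (w (q) (q))))  →  (t (m (q) (u)) (s (q)))


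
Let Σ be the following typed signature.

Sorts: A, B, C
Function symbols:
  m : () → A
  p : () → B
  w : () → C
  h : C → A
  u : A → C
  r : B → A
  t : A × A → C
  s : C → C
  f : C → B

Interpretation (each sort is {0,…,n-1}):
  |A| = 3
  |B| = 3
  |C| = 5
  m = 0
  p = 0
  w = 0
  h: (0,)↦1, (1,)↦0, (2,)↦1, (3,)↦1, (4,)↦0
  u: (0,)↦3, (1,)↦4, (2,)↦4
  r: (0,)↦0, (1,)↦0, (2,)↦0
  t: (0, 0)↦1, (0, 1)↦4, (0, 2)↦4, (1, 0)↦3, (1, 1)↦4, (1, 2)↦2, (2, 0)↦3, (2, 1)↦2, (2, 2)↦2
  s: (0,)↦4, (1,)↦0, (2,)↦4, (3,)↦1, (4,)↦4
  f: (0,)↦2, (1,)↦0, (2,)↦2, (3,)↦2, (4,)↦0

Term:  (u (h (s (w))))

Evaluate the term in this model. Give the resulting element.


value = 3

  w = 0
  (s (w)) = s(0,) = 4
  (h (s (w))) = h(4,) = 0
  (u (h (s (w)))) = u(0,) = 3


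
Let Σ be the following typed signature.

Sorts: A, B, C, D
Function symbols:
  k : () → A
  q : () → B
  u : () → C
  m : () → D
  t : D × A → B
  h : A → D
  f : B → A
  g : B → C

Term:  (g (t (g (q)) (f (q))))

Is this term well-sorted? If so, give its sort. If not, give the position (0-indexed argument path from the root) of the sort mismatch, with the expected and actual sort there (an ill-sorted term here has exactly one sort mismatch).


      (q) : B
    (g (q)) : C
      (q) : B
    (f (q)) : A
  (t (g (q)) (f (q))) : ✗ arg 0 at [0, 0] has sort C, expected D

ill-sorted at position [0, 0]: expected D, got C


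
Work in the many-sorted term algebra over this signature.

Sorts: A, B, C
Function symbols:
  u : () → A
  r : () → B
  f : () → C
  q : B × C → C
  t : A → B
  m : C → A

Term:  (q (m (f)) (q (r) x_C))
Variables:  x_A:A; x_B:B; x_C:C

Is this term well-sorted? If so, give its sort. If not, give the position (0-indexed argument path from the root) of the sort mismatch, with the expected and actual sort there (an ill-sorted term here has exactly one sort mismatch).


ill-sorted at position [0]: expected B, got A

    (f) : C
  (m (f)) : A
    (r) : B
    x_C : C
  (q (r) x_C) : C
(q (m (f)) (q (r) x_C)) : ✗ arg 0 at [0] has sort A, expected B


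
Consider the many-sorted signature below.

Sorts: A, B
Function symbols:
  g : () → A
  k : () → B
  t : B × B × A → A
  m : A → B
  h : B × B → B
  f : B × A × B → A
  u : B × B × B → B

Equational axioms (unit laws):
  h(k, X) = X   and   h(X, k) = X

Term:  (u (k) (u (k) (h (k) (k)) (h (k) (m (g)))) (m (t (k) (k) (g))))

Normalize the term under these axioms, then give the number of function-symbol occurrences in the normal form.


1. (u (k) (u (k) (h (k) (k)) (h (k) (m (g)))) (m (t (k) (k) (g))))  →  (u (k) (u (k) (k) (h (k) (m (g)))) (m (t (k) (k) (g))))
2. (u (k) (u (k) (k) (h (k) (m (g)))) (m (t (k) (k) (g))))  →  (u (k) (u (k) (k) (m (g))) (m (t (k) (k) (g))))
normal form: (u (k) (u (k) (k) (m (g))) (m (t (k) (k) (g))))

size = 12


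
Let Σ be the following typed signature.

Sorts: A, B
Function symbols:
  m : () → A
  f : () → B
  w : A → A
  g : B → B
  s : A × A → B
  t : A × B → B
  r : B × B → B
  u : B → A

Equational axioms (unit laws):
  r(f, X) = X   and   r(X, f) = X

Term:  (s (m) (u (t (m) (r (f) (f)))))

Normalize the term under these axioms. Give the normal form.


normal form = (s (m) (u (t (m) (f))))

1. (s (m) (u (t (m) (r (f) (f)))))  →  (s (m) (u (t (m) (f))))


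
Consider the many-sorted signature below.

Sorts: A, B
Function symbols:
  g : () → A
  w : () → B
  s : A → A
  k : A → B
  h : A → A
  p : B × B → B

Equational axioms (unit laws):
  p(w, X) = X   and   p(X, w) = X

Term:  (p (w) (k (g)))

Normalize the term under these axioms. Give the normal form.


normal form = (k (g))

1. (p (w) (k (g)))  →  (k (g))


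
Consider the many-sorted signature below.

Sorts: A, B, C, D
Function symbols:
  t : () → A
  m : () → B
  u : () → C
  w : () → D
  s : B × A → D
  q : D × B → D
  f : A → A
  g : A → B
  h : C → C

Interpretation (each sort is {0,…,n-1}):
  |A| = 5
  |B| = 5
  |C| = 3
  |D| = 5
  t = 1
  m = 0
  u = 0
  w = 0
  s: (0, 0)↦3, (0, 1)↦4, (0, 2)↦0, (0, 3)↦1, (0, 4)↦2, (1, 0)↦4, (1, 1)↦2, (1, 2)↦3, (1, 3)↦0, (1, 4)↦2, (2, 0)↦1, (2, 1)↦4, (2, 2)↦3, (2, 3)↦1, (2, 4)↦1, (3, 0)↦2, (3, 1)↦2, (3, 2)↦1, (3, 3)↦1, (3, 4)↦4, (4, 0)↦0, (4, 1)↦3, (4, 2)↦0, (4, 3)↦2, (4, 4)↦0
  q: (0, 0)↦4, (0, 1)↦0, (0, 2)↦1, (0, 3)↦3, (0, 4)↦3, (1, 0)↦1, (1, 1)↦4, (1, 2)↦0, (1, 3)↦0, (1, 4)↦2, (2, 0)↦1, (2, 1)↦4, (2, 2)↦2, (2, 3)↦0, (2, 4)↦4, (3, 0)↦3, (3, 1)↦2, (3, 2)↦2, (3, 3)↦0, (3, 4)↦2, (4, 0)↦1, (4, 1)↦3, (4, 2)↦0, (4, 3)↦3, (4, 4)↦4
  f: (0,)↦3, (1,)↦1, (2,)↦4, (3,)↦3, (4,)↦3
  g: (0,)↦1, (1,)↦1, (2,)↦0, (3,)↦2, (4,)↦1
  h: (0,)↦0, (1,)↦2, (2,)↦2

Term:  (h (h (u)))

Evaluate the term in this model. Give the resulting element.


value = 0

  u = 0
  (h (u)) = h(0,) = 0
  (h (h (u))) = h(0,) = 0


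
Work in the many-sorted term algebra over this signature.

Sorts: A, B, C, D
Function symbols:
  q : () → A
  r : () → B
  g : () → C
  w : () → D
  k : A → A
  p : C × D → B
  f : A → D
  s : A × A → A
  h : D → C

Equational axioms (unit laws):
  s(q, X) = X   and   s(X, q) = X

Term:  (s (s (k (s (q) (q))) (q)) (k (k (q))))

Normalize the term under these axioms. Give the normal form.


1. (s (s (k (s (q) (q))) (q)) (k (k (q))))  →  (s (k (s (q) (q))) (k (k (q))))
2. (s (k (s (q) (q))) (k (k (q))))  →  (s (k (q)) (k (k (q))))

normal form = (s (k (q)) (k (k (q))))


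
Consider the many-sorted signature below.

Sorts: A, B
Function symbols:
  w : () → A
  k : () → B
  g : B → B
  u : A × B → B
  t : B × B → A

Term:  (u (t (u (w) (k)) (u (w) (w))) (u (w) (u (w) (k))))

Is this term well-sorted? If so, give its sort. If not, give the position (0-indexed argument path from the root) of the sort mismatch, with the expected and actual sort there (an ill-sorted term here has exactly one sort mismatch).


      (w) : A
      (k) : B
    (u (w) (k)) : B
      (w) : A
      (w) : A
    (u (w) (w)) : ✗ arg 1 at [0, 1, 1] has sort A, expected B
    (w) : A
      (w) : A
      (k) : B
    (u (w) (k)) : B
  (u (w) (u (w) (k))) : B

ill-sorted at position [0, 1, 1]: expected B, got A


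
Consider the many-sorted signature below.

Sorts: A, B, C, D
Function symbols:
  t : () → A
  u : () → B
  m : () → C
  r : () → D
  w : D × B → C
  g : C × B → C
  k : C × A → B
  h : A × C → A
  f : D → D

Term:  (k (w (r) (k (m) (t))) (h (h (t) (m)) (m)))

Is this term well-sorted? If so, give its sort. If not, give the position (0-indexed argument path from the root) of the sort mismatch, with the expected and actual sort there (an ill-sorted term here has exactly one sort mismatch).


well-sorted; sort = B

    (r) : D
      (m) : C
      (t) : A
    (k (m) (t)) : B
  (w (r) (k (m) (t))) : C
      (t) : A
      (m) : C
    (h (t) (m)) : A
    (m) : C
  (h (h (t) (m)) (m)) : A
(k (w (r) (k (m) (t))) (h (h (t) (m)) (m))) : B


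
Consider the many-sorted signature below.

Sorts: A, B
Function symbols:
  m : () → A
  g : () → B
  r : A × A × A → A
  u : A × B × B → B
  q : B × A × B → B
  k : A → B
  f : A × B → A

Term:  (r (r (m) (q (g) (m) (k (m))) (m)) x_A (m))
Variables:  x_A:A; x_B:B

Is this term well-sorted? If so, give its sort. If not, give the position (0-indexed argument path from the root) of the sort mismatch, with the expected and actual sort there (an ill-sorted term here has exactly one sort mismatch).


    (m) : A
      (g) : B
      (m) : A
        (m) : A
      (k (m)) : B
    (q (g) (m) (k (m))) : B
    (m) : A
  (r (m) (q (g) (m) (k (m))) (m)) : ✗ arg 1 at [0, 1] has sort B, expected A
  x_A : A
  (m) : A

ill-sorted at position [0, 1]: expected A, got B


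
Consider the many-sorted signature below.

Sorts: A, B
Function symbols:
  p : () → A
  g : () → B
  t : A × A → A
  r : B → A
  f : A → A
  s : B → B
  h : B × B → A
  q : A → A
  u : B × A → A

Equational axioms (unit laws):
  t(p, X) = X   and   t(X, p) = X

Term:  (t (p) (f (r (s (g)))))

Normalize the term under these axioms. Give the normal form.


normal form = (f (r (s (g))))

1. (t (p) (f (r (s (g)))))  →  (f (r (s (g))))


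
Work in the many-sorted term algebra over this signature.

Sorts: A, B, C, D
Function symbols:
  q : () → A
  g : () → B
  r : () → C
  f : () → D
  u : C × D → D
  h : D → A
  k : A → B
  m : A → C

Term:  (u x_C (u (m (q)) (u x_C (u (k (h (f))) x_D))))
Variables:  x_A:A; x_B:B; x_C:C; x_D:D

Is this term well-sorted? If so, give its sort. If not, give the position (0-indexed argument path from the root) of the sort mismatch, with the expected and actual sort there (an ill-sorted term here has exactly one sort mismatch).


  x_C : C
      (q) : A
    (m (q)) : C
      x_C : C
            (f) : D
          (h (f)) : A
        (k (h (f))) : B
        x_D : D
      (u (k (h (f))) x_D) : ✗ arg 0 at [1, 1, 1, 0] has sort B, expected C

ill-sorted at position [1, 1, 1, 0]: expected C, got B


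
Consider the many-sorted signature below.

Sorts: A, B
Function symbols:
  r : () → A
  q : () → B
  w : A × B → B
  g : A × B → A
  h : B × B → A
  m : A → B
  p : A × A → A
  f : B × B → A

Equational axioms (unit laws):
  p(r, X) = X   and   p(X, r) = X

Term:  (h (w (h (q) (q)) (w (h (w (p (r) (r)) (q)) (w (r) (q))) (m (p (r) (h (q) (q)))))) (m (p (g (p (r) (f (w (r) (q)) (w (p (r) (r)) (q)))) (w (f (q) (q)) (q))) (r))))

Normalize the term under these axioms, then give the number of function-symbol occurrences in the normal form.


size = 31

1. (h (w (h (q) (q)) (w (h (w (p (r) (r)) (q)) (w (r) (q))) (m (p (r) (h (q) (q)))))) (m (p (g (p (r) (f (w (r) (q)) (w (p (r) (r)) (q)))) (w (f (q) (q)) (q))) (r))))  →  (h (w (h (q) (q)) (w (h (w (r) (q)) (w (r) (q))) (m (p (r) (h (q) (q)))))) (m (p (g (p (r) (f (w (r) (q)) (w (p (r) (r)) (q)))) (w (f (q) (q)) (q))) (r))))
2. (h (w (h (q) (q)) (w (h (w (r) (q)) (w (r) (q))) (m (p (r) (h (q) (q)))))) (m (p (g (p (r) (f (w (r) (q)) (w (p (r) (r)) (q)))) (w (f (q) (q)) (q))) (r))))  →  (h (w (h (q) (q)) (w (h (w (r) (q)) (w (r) (q))) (m (h (q) (q))))) (m (p (g (p (r) (f (w (r) (q)) (w (p (r) (r)) (q)))) (w (f (q) (q)) (q))) (r))))
3. (h (w (h (q) (q)) (w (h (w (r) (q)) (w (r) (q))) (m (h (q) (q))))) (m (p (g (p (r) (f (w (r) (q)) (w (p (r) (r)) (q)))) (w (f (q) (q)) (q))) (r))))  →  (h (w (h (q) (q)) (w (h (w (r) (q)) (w (r) (q))) (m (h (q) (q))))) (m (g (p (r) (f (w (r) (q)) (w (p (r) (r)) (q)))) (w (f (q) (q)) (q)))))
4. (h (w (h (q) (q)) (w (h (w (r) (q)) (w (r) (q))) (m (h (q) (q))))) (m (g (p (r) (f (w (r) (q)) (w (p (r) (r)) (q)))) (w (f (q) (q)) (q)))))  →  (h (w (h (q) (q)) (w (h (w (r) (q)) (w (r) (q))) (m (h (q) (q))))) (m (g (f (w (r) (q)) (w (p (r) (r)) (q))) (w (f (q) (q)) (q)))))
5. (h (w (h (q) (q)) (w (h (w (r) (q)) (w (r) (q))) (m (h (q) (q))))) (m (g (f (w (r) (q)) (w (p (r) (r)) (q))) (w (f (q) (q)) (q)))))  →  (h (w (h (q) (q)) (w (h (w (r) (q)) (w (r) (q))) (m (h (q) (q))))) (m (g (f (w (r) (q)) (w (r) (q))) (w (f (q) (q)) (q)))))
normal form: (h (w (h (q) (q)) (w (h (w (r) (q)) (w (r) (q))) (m (h (q) (q))))) (m (g (f (w (r) (q)) (w (r) (q))) (w (f (q) (q)) (q)))))


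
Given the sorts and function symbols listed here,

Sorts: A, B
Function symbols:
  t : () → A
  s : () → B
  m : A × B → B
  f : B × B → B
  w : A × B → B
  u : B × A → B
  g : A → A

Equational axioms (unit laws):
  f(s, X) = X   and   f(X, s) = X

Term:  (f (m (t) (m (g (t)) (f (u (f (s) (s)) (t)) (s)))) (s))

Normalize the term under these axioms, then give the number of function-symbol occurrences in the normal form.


1. (f (m (t) (m (g (t)) (f (u (f (s) (s)) (t)) (s)))) (s))  →  (m (t) (m (g (t)) (f (u (f (s) (s)) (t)) (s))))
2. (m (t) (m (g (t)) (f (u (f (s) (s)) (t)) (s))))  →  (m (t) (m (g (t)) (u (f (s) (s)) (t))))
3. (m (t) (m (g (t)) (u (f (s) (s)) (t))))  →  (m (t) (m (g (t)) (u (s) (t))))
normal form: (m (t) (m (g (t)) (u (s) (t))))

size = 8


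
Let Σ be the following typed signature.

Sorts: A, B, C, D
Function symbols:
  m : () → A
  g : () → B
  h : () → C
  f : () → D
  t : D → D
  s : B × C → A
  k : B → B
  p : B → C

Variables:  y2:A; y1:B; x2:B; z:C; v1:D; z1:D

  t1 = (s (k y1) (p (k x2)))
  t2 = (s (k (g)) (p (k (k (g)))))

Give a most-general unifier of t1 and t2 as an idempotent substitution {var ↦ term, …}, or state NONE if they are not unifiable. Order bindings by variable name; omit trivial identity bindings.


{x2 ↦ (k (g)), y1 ↦ (g)}


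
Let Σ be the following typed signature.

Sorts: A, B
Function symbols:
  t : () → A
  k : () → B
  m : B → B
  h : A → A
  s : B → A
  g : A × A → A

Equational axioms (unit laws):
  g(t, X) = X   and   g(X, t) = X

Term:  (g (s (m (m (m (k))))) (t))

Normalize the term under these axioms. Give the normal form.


normal form = (s (m (m (m (k)))))

1. (g (s (m (m (m (k))))) (t))  →  (s (m (m (m (k)))))


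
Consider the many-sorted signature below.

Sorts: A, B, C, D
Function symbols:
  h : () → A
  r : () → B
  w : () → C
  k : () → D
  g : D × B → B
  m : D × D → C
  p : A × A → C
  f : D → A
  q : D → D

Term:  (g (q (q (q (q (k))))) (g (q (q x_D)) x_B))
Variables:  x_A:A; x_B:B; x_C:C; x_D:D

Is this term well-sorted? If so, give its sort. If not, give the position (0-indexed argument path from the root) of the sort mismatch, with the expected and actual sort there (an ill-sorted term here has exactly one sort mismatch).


          (k) : D
        (q (k)) : D
      (q (q (k))) : D
    (q (q (q (k)))) : D
  (q (q (q (q (k))))) : D
        x_D : D
      (q x_D) : D
    (q (q x_D)) : D
    x_B : B
  (g (q (q x_D)) x_B) : B
(g (q (q (q (q (k))))) (g (q (q x_D)) x_B)) : B

well-sorted; sort = B


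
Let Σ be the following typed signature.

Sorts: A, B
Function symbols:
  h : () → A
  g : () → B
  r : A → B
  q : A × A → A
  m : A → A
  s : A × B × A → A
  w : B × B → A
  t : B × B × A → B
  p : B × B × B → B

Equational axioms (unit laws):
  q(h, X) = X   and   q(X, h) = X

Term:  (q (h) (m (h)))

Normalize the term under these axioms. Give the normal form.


normal form = (m (h))

1. (q (h) (m (h)))  →  (m (h))


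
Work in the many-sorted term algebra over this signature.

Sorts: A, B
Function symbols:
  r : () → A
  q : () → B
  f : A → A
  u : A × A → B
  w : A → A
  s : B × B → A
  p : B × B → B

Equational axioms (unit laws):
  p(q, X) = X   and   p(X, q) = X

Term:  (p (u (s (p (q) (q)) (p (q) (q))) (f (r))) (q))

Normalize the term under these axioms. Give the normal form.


1. (p (u (s (p (q) (q)) (p (q) (q))) (f (r))) (q))  →  (u (s (p (q) (q)) (p (q) (q))) (f (r)))
2. (u (s (p (q) (q)) (p (q) (q))) (f (r)))  →  (u (s (q) (p (q) (q))) (f (r)))
3. (u (s (q) (p (q) (q))) (f (r)))  →  (u (s (q) (q)) (f (r)))

normal form = (u (s (q) (q)) (f (r)))


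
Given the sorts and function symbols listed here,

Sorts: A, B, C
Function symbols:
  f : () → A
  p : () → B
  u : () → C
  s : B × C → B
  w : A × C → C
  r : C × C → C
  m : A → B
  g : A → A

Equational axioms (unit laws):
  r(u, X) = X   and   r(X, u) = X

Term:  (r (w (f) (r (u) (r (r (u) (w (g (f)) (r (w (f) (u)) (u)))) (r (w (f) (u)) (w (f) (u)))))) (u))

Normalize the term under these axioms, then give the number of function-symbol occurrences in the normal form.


1. (r (w (f) (r (u) (r (r (u) (w (g (f)) (r (w (f) (u)) (u)))) (r (w (f) (u)) (w (f) (u)))))) (u))  →  (w (f) (r (u) (r (r (u) (w (g (f)) (r (w (f) (u)) (u)))) (r (w (f) (u)) (w (f) (u))))))
2. (w (f) (r (u) (r (r (u) (w (g (f)) (r (w (f) (u)) (u)))) (r (w (f) (u)) (w (f) (u))))))  →  (w (f) (r (r (u) (w (g (f)) (r (w (f) (u)) (u)))) (r (w (f) (u)) (w (f) (u)))))
3. (w (f) (r (r (u) (w (g (f)) (r (w (f) (u)) (u)))) (r (w (f) (u)) (w (f) (u)))))  →  (w (f) (r (w (g (f)) (r (w (f) (u)) (u))) (r (w (f) (u)) (w (f) (u)))))
4. (w (f) (r (w (g (f)) (r (w (f) (u)) (u))) (r (w (f) (u)) (w (f) (u)))))  →  (w (f) (r (w (g (f)) (w (f) (u))) (r (w (f) (u)) (w (f) (u)))))
normal form: (w (f) (r (w (g (f)) (w (f) (u))) (r (w (f) (u)) (w (f) (u)))))

size = 16


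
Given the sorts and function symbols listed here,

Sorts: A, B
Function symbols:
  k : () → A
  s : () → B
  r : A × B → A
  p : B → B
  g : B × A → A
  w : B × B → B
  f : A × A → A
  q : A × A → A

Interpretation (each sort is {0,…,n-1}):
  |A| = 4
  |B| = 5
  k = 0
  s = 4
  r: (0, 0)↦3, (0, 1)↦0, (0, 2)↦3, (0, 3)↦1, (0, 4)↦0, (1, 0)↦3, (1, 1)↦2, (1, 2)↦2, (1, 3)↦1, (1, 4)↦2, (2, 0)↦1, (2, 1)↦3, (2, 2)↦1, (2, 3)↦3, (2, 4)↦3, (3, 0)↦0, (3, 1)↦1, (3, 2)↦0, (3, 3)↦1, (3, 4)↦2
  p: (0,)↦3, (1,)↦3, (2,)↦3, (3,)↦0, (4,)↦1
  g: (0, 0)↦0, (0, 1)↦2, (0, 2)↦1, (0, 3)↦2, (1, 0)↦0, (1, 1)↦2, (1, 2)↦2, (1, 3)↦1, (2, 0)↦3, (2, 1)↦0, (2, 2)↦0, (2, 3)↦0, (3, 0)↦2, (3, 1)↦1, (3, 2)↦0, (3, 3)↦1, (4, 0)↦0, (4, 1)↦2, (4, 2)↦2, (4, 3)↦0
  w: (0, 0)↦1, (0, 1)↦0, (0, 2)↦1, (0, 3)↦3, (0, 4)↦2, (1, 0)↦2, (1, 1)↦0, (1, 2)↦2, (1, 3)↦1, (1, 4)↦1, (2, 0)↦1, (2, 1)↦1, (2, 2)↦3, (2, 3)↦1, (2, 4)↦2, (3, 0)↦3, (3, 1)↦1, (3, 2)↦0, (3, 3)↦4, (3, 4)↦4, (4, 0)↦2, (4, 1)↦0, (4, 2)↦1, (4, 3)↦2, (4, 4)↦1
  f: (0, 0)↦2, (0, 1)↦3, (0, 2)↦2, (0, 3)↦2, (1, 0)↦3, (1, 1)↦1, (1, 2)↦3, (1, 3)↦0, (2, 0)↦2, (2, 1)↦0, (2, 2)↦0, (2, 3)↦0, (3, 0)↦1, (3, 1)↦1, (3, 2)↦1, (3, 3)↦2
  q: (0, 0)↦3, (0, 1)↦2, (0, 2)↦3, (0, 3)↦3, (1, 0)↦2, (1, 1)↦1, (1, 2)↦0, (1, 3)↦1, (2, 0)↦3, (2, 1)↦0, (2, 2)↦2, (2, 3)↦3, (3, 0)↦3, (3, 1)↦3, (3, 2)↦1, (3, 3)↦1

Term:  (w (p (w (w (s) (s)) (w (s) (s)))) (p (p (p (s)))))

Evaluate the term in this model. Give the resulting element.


  s = 4
  s = 4
  (w (s) (s)) = w(4, 4) = 1
  s = 4
  s = 4
  (w (s) (s)) = w(4, 4) = 1
  (w (w (s) (s)) (w (s) (s))) = w(1, 1) = 0
  (p (w (w (s) (s)) (w (s) (s)))) = p(0,) = 3
  s = 4
  (p (s)) = p(4,) = 1
  (p (p (s))) = p(1,) = 3
  (p (p (p (s)))) = p(3,) = 0
  (w (p (w (w (s) (s)) (w (s) (s)))) (p (p (p (s))))) = w(3, 0) = 3

value = 3


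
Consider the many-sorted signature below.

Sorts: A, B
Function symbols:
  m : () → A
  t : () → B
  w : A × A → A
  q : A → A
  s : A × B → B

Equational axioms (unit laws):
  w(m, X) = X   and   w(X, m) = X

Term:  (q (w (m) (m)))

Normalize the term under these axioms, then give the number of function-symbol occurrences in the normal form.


1. (q (w (m) (m)))  →  (q (m))
normal form: (q (m))

size = 2


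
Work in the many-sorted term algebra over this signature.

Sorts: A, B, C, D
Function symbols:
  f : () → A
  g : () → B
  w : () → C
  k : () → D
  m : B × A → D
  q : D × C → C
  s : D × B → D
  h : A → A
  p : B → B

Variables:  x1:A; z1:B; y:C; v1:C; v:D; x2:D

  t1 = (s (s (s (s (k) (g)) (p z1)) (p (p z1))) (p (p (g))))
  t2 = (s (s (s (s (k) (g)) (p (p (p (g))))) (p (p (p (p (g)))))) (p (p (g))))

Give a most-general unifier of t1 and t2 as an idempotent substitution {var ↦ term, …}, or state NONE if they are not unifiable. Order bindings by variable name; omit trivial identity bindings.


{z1 ↦ (p (p (g)))}
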